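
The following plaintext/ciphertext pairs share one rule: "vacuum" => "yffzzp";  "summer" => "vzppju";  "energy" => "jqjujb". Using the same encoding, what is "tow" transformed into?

The rule splits by letter class: vowels +5, consonants +3.
For tow: t(cons)+3=w, o(vowel)+5=t, w(cons)+3=z.

wtz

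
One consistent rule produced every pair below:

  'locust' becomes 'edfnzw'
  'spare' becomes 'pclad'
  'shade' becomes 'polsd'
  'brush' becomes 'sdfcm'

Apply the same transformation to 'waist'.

The word is reversed, then every letter is shifted forward by 11.
Applying it to waist: reverse → tsiaw; then shift: t+11=e, s+11=d, i+11=t, a+11=l, w+11=h.

edtlh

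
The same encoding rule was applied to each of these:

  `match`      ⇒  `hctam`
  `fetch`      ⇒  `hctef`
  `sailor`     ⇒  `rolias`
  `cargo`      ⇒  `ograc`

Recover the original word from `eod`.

The word is simply reversed.
Undoing it on eod: then reverse → doe.

doe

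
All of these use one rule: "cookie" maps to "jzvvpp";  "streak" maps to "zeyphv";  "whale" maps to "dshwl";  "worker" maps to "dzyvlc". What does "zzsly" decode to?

A repeating key of period 2 is used — shifts +7, +11 over and over.
Reversing it on zzsly: z−7=s, z−11=o, s−7=l, l−11=a, y−7=r.

solar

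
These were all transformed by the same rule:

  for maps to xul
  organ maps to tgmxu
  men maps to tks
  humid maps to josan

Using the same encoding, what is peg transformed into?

mkv

Read the word backwards and shift each letter +6.
Applying it to peg: reverse → gep; then shift: g+6=m, e+6=k, p+6=v.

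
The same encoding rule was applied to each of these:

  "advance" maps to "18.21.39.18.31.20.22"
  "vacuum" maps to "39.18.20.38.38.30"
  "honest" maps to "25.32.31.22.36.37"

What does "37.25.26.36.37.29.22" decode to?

a is letter #1 and maps to 18: an offset of 17. The number is (letter's place in the alphabet, a=1) + 17.
Undoing it on 37.25.26.36.37.29.22: 37→(37−17)÷1=20=t, 25→(25−17)÷1=8=h, 26→(26−17)÷1=9=i, 36→(36−17)÷1=19=s, 37→(37−17)÷1=20=t, 29→(29−17)÷1=12=l, 22→(22−17)÷1=5=e.

thistle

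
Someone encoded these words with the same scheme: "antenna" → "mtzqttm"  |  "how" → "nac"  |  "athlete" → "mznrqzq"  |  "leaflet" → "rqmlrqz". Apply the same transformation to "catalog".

The shift depends on letter class: consonant n→t is +6, but vowel a→m is +12. The rule splits by letter class: vowels +12, consonants +6.
For catalog: c(cons)+6=i, a(vowel)+12=m, t(cons)+6=z, a(vowel)+12=m, l(cons)+6=r, o(vowel)+12=a, g(cons)+6=m.

imzmram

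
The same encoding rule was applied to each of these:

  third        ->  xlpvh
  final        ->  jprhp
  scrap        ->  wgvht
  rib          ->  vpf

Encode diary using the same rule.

hphvc

The shift depends on letter class: consonant t→x is +4, but vowel i→p is +7. Vowels shift forward by 7 and consonants shift forward by 4.
On diary: d(cons)+4=h, i(vowel)+7=p, a(vowel)+7=h, r(cons)+4=v, y(cons)+4=c.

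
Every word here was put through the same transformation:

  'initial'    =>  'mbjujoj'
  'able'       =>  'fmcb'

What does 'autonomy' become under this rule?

znpopuvb

The word is reversed, then every letter is shifted forward by 1.
On autonomy: reverse → ymonotua; then shift: y+1=z, m+1=n, o+1=p, n+1=o, o+1=p, t+1=u, u+1=v, a+1=b.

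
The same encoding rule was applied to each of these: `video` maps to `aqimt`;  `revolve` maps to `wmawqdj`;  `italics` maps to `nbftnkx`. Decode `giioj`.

The shifts repeat in a cycle of length 2: positions 0,1,… shift by +5, +8, then the pattern repeats.
Undoing it on giioj: g−5=b, i−8=a, i−5=d, o−8=g, j−5=e.

badge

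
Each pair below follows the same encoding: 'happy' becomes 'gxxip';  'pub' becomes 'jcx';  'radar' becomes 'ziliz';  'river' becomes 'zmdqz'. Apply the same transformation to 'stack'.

skiba

Two steps: reverse the string, then apply a Caesar shift of +8.
For stack: reverse → kcats; then shift: k+8=s, c+8=k, a+8=i, t+8=b, s+8=a.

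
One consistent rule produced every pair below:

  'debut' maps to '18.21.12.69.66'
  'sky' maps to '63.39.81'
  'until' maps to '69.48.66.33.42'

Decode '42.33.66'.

d(#4)→18 and e(#5)→21: differences scale by 3, so n = 3·pos + 6. Each letter becomes 3×(its alphabet position, a=1..z=26) + 6.
Decoding 42.33.66: 42→(42−6)÷3=12=l, 33→(33−6)÷3=9=i, 66→(66−6)÷3=20=t.

lit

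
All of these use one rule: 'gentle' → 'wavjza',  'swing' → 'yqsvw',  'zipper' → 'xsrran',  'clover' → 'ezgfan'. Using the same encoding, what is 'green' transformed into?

wnaav

Each letter's alphabet position (a=0..z=25) is mapped through 11·x+8 mod 26 — an affine cipher.
Applying it to green: g(6)→11·6+8≡22=w; r(17)→11·17+8≡13=n; e(4)→11·4+8≡0=a; e(4)→11·4+8≡0=a; n(13)→11·13+8≡21=v (all mod 26).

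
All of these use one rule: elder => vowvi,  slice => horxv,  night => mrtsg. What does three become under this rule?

gsivv

This is the alphabet-reversal cipher (Atbash): a becomes z, b becomes y, etc.
Applying it to three: t↔g, h↔s, r↔i, e↔v, e↔v.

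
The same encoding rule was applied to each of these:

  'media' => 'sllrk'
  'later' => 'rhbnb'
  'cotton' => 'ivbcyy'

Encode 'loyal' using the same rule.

rvgjv

In media: m→s is +6, e→l is +7, d→l is +8, i→r is +9 — the shift increases by 1 each position. Letter i (0-indexed) is shifted by i+6, so successive shifts are 6, 7, 8, ….
Applying it to loyal: l+6=r, o+7=v, y+8=g, a+9=j, l+10=v.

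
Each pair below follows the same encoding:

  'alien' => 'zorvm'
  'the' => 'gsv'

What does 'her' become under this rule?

Each pair mirrors across the alphabet (a↔z, l↔o, i↔r): positions sum to 25. Each letter is replaced by its mirror in the alphabet: a↔z, b↔y, c↔x, and so on (the Atbash cipher).
For her: h↔s, e↔v, r↔i.

svi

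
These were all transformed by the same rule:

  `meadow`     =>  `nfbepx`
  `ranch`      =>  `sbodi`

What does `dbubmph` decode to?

Compare letters: m→n is +1, e→f is +1, a→b is +1 — a constant shift. Every letter moves 1 place later in the alphabet, wrapping around z→a.
Decoding dbubmph: d−1=c, b−1=a, u−1=t, b−1=a, m−1=l, p−1=o, h−1=g.

catalog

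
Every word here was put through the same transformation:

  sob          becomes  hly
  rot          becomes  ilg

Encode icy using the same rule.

rxb

Each pair mirrors across the alphabet (s↔h, o↔l, b↔y): positions sum to 25. This is the alphabet-reversal cipher (Atbash): a becomes z, b becomes y, etc.
On icy: i↔r, c↔x, y↔b.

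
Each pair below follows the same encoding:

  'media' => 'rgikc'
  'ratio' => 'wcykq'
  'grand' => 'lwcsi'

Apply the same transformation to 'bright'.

gwklmy

The rule splits by letter class: vowels +2, consonants +5.
Applying it to bright: b(cons)+5=g, r(cons)+5=w, i(vowel)+2=k, g(cons)+5=l, h(cons)+5=m, t(cons)+5=y.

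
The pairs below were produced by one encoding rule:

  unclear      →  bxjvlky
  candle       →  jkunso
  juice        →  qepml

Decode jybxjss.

A repeating key of period 2 is used — shifts +7, +10 over and over.
Reversing it on jybxjss: j−7=c, y−10=o, b−7=u, x−10=n, j−7=c, s−10=i, s−7=l.

council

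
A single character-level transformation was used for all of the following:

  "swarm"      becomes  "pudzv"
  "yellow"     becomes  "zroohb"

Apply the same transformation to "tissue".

hxvvlw

The output letters match the input read backwards, each shifted +3: swarm reversed is mraws. Read the word backwards and shift each letter +3.
On tissue: reverse → eussit; then shift: e+3=h, u+3=x, s+3=v, s+3=v, i+3=l, t+3=w.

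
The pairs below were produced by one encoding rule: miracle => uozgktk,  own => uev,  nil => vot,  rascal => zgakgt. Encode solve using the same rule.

autdk

The shift depends on letter class: consonant m→u is +8, but vowel i→o is +6. Two shifts are in play — +6 for a/e/i/o/u, +8 for every other letter.
For solve: s(cons)+8=a, o(vowel)+6=u, l(cons)+8=t, v(cons)+8=d, e(vowel)+6=k.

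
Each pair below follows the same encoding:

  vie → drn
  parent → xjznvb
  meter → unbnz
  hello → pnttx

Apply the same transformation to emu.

The shift depends on letter class: consonant v→d is +8, but vowel i→r is +9. Vowels shift forward by 9 and consonants shift forward by 8.
Applying it to emu: e(vowel)+9=n, m(cons)+8=u, u(vowel)+9=d.

nud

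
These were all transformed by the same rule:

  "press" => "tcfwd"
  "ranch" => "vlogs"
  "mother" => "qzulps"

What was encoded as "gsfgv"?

Shifts by position in press: pos 0: p→t (+4), pos 1: r→c (+11), pos 2: e→f (+1), pos 3: s→w (+4), pos 4: s→d (+11) — repeating every 3. The shifts repeat in a cycle of length 3: positions 0,1,… shift by +4, +11, +1, then the pattern repeats.
Decoding gsfgv: g−4=c, s−11=h, f−1=e, g−4=c, v−11=k.

check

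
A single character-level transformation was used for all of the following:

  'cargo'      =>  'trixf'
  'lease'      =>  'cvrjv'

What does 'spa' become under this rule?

Compare letters: c→t is +17, a→r is +17, r→i is +17 — a constant shift. It's a constant shift of +17 (ROT17).
On spa: s+17=j, p+17=g, a+17=r.

jgr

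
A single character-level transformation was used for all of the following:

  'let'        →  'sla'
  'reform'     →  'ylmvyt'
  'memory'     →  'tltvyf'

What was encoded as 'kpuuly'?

Compare letters: l→s is +7, e→l is +7, t→a is +7 — a constant shift. Every letter moves 7 places later in the alphabet, wrapping around z→a.
Reversing it on kpuuly: k−7=d, p−7=i, u−7=n, u−7=n, l−7=e, y−7=r.

dinner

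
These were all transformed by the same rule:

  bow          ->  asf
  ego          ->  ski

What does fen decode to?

Two steps: reverse the string, then apply a Caesar shift of +4.
Reversing it on fen: shift back: f−4=b, e−4=a, n−4=j → baj; then reverse → jab.

jab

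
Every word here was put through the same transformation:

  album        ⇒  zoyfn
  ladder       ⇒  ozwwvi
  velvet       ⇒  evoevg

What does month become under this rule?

nlmgs

Each pair mirrors across the alphabet (a↔z, l↔o, b↔y): positions sum to 25. Letters are reflected about the middle of the alphabet (position → 25−position): Atbash.
Applying it to month: m↔n, o↔l, n↔m, t↔g, h↔s.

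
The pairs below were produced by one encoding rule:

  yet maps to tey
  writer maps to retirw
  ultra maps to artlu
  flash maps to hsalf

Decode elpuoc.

The output letters match the input read backwards: yet reversed is tey. It's just the letters in reverse order.
Reversing it on elpuoc: then reverse → couple.

couple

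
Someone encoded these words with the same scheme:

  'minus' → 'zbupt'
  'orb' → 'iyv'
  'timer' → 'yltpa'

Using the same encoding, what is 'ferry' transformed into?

The output letters match the input read backwards, each shifted +7: minus reversed is sunim. Two steps: reverse the string, then apply a Caesar shift of +7.
On ferry: reverse → yrref; then shift: y+7=f, r+7=y, r+7=y, e+7=l, f+7=m.

fyylm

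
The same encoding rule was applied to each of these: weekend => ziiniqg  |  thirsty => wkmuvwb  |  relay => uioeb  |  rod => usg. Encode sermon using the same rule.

viupsq

Vowels shift forward by 4 and consonants shift forward by 3.
On sermon: s(cons)+3=v, e(vowel)+4=i, r(cons)+3=u, m(cons)+3=p, o(vowel)+4=s, n(cons)+3=q.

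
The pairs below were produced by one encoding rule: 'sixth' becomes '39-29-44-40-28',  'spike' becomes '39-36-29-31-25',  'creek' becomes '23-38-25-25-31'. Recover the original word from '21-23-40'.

act

s is letter #19 and maps to 39: an offset of 20. Each letter is replaced by its alphabet position (a=1..z=26) + 20.
Undoing it on 21-23-40: 21→(21−20)÷1=1=a, 23→(23−20)÷1=3=c, 40→(40−20)÷1=20=t.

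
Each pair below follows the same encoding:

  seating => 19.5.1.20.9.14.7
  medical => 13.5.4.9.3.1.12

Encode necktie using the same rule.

s is letter #19 and maps to 19: an offset of 0. Each letter is replaced by its alphabet position (a=1, b=2, …, z=26).
On necktie: n=14→14, e=5→5, c=3→3, k=11→11, t=20→20, i=9→9, e=5→5.

14.5.3.11.20.9.5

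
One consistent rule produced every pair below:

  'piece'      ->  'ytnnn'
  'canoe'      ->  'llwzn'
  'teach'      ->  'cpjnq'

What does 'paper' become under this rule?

It's a Vigenère-style cipher with numeric key [9,11]: position i shifts by key[i mod 2].
For paper: p+9=y, a+11=l, p+9=y, e+11=p, r+9=a.

ylypa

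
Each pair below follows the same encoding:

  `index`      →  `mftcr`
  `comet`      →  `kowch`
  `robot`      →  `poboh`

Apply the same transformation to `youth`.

i(8)→m(12) and n(13)→f(5) fit y≡9x+18 (mod 26); the inverse of 9 mod 26 is 3. Each letter's alphabet position (a=0..z=25) is mapped through 9·x+18 mod 26 — an affine cipher.
Applying it to youth: y(24)→9·24+18≡0=a; o(14)→9·14+18≡14=o; u(20)→9·20+18≡16=q; t(19)→9·19+18≡7=h; h(7)→9·7+18≡3=d (all mod 26).

aoqhd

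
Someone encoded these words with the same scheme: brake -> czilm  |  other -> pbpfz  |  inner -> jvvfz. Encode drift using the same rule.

Shifts by position in brake: pos 0: b→c (+1), pos 1: r→z (+8), pos 2: a→i (+8), pos 3: k→l (+1), pos 4: e→m (+8) — repeating every 3. The shifts repeat in a cycle of length 3: positions 0,1,… shift by +1, +8, +8, then the pattern repeats.
Applying it to drift: d+1=e, r+8=z, i+8=q, f+1=g, t+8=b.

ezqgb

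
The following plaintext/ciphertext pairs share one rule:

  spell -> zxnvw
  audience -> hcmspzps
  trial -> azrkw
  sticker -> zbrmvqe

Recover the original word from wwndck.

The shift increases by 1 at each position, starting from +7: 7, 8, 9, ….
Decoding wwndck: w−7=p, w−8=o, n−9=e, d−10=t, c−11=r, k−12=y.

poetry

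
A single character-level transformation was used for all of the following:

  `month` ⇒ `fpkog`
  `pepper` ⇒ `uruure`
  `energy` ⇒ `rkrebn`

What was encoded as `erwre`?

refer

m(12)→f(5) and o(14)→p(15) fit y≡5x+23 (mod 26); the inverse of 5 mod 26 is 21. This is an affine cipher: with a=0,…,z=25, each position x becomes (5x+23) mod 26.
Undoing it on erwre: e(4)→21·(4−23)≡17=r; r(17)→21·(17−23)≡4=e; w(22)→21·(22−23)≡5=f; r(17)→21·(17−23)≡4=e; e(4)→21·(4−23)≡17=r (all mod 26).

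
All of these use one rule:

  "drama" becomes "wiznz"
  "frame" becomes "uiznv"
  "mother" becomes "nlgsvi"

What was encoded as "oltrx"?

logic

Each pair mirrors across the alphabet (d↔w, r↔i, a↔z): positions sum to 25. Letters are reflected about the middle of the alphabet (position → 25−position): Atbash.
Reversing it on oltrx: o↔l, l↔o, t↔g, r↔i, x↔c.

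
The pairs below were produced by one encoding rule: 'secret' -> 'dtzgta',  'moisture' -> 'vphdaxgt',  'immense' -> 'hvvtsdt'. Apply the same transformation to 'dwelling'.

s(18)→d(3) and e(4)→t(19) fit y≡23x+5 (mod 26); the inverse of 23 mod 26 is 17. Each letter's alphabet position (a=0..z=25) is mapped through 23·x+5 mod 26 — an affine cipher.
On dwelling: d(3)→23·3+5≡22=w; w(22)→23·22+5≡17=r; e(4)→23·4+5≡19=t; l(11)→23·11+5≡24=y; l(11)→23·11+5≡24=y; i(8)→23·8+5≡7=h; n(13)→23·13+5≡18=s; g(6)→23·6+5≡13=n (all mod 26).

wrtyyhsn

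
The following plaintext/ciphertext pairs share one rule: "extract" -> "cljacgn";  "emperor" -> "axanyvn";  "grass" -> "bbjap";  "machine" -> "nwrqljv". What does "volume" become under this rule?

Two steps: reverse the string, then apply a Caesar shift of +9.
Applying it to volume: reverse → emulov; then shift: e+9=n, m+9=v, u+9=d, l+9=u, o+9=x, v+9=e.

nvduxe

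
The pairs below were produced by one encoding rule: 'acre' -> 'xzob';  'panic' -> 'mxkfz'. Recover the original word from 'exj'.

ham

Every letter moves 23 places later in the alphabet, wrapping around z→a.
Decoding exj: e−23=h, x−23=a, j−23=m.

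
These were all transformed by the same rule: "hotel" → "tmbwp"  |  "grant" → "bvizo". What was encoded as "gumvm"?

enemy

The output letters match the input read backwards, each shifted +8: hotel reversed is letoh. The word is reversed, then every letter is shifted forward by 8.
Undoing it on gumvm: shift back: g−8=y, u−8=m, m−8=e, v−8=n, m−8=e → ymene; then reverse → enemy.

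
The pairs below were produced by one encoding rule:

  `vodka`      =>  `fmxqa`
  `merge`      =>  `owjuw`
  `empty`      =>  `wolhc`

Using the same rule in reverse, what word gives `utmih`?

This is an affine cipher: with a=0,…,z=25, each position x becomes (25x+0) mod 26.
Undoing it on utmih: u(20)→25·(20−0)≡6=g; t(19)→25·(19−0)≡7=h; m(12)→25·(12−0)≡14=o; i(8)→25·(8−0)≡18=s; h(7)→25·(7−0)≡19=t (all mod 26).

ghost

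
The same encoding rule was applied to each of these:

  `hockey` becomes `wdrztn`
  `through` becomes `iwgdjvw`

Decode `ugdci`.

front

Every letter moves 15 places later in the alphabet, wrapping around z→a.
Decoding ugdci: u−15=f, g−15=r, d−15=o, c−15=n, i−15=t.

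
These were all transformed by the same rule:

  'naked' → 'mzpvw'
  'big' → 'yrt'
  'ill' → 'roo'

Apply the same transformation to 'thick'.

This is the alphabet-reversal cipher (Atbash): a becomes z, b becomes y, etc.
On thick: t↔g, h↔s, i↔r, c↔x, k↔p.

gsrxp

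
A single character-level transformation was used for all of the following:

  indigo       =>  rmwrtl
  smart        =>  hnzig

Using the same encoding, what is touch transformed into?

Each pair mirrors across the alphabet (i↔r, n↔m, d↔w): positions sum to 25. This is the alphabet-reversal cipher (Atbash): a becomes z, b becomes y, etc.
On touch: t↔g, o↔l, u↔f, c↔x, h↔s.

glfxs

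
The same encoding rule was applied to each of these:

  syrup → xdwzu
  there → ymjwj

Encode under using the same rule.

Compare letters: s→x is +5, y→d is +5, r→w is +5 — a constant shift. This is a Caesar cipher with shift 5.
Applying it to under: u+5=z, n+5=s, d+5=i, e+5=j, r+5=w.

zsijw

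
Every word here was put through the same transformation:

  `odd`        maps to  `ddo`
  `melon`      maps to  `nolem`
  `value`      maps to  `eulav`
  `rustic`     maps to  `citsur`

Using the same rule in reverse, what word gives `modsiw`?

wisdom

The output letters match the input read backwards: odd reversed is ddo. It's just the letters in reverse order.
Decoding modsiw: then reverse → wisdom.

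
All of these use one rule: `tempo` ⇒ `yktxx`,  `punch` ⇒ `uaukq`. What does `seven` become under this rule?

In tempo: t→y is +5, e→k is +6, m→t is +7, p→x is +8 — the shift increases by 1 each position. Letter i (0-indexed) is shifted by i+5, so successive shifts are 5, 6, 7, ….
Applying it to seven: s+5=x, e+6=k, v+7=c, e+8=m, n+9=w.

xkcmw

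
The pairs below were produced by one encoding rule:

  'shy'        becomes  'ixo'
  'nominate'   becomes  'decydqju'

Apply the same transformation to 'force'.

Compare letters: s→i is +16, h→x is +16, y→o is +16 — a constant shift. This is a Caesar cipher with shift 16.
Applying it to force: f+16=v, o+16=e, r+16=h, c+16=s, e+16=u.

vehsu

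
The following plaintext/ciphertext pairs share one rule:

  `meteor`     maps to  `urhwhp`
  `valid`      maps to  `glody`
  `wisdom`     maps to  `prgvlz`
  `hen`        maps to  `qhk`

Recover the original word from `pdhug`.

The output letters match the input read backwards, each shifted +3: meteor reversed is roetem. Read the word backwards and shift each letter +3.
Undoing it on pdhug: shift back: p−3=m, d−3=a, h−3=e, u−3=r, g−3=d → maerd; then reverse → dream.

dream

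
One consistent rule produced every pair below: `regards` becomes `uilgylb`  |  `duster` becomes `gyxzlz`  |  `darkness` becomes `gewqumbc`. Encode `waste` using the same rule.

zexzl

Letter i (0-indexed) is shifted by i+3, so successive shifts are 3, 4, 5, ….
Applying it to waste: w+3=z, a+4=e, s+5=x, t+6=z, e+7=l.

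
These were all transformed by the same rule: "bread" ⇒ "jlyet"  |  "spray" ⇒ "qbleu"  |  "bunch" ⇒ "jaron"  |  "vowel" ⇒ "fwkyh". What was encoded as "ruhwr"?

b(1)→j(9) and r(17)→l(11) fit y≡5x+4 (mod 26); the inverse of 5 mod 26 is 21. Treating letters as 0–25, the rule is x ↦ 5x + 4 (mod 26).
Decoding ruhwr: r(17)→21·(17−4)≡13=n; u(20)→21·(20−4)≡24=y; h(7)→21·(7−4)≡11=l; w(22)→21·(22−4)≡14=o; r(17)→21·(17−4)≡13=n (all mod 26).

nylon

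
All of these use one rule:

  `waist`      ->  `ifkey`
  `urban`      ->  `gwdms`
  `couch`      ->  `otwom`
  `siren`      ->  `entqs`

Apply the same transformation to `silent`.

Shifts by position in waist: pos 0: w→i (+12), pos 1: a→f (+5), pos 2: i→k (+2), pos 3: s→e (+12), pos 4: t→y (+5) — repeating every 3. A repeating key of period 3 is used — shifts +12, +5, +2 over and over.
For silent: s+12=e, i+5=n, l+2=n, e+12=q, n+5=s, t+2=v.

ennqsv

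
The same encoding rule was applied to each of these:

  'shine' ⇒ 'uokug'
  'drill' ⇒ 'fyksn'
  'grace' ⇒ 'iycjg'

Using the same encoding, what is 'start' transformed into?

Shifts by position in shine: pos 0: s→u (+2), pos 1: h→o (+7), pos 2: i→k (+2), pos 3: n→u (+7) — repeating every 2. It's a Vigenère-style cipher with numeric key [2,7]: position i shifts by key[i mod 2].
Applying it to start: s+2=u, t+7=a, a+2=c, r+7=y, t+2=v.

uacyv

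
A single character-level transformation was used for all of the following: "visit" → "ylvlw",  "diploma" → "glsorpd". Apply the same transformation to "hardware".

Compare letters: v→y is +3, i→l is +3, s→v is +3 — a constant shift. It's a constant shift of +3 (ROT3).
For hardware: h+3=k, a+3=d, r+3=u, d+3=g, w+3=z, a+3=d, r+3=u, e+3=h.

kdugzduh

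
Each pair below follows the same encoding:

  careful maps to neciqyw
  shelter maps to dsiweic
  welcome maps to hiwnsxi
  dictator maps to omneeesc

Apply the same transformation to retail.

The rule splits by letter class: vowels +4, consonants +11.
Applying it to retail: r(cons)+11=c, e(vowel)+4=i, t(cons)+11=e, a(vowel)+4=e, i(vowel)+4=m, l(cons)+11=w.

cieemw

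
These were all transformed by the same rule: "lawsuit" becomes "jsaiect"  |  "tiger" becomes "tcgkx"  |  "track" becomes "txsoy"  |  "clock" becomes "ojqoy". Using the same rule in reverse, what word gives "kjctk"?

elite

l(11)→j(9) and a(0)→s(18) fit y≡11x+18 (mod 26); the inverse of 11 mod 26 is 19. Each letter's alphabet position (a=0..z=25) is mapped through 11·x+18 mod 26 — an affine cipher.
Undoing it on kjctk: k(10)→19·(10−18)≡4=e; j(9)→19·(9−18)≡11=l; c(2)→19·(2−18)≡8=i; t(19)→19·(19−18)≡19=t; k(10)→19·(10−18)≡4=e (all mod 26).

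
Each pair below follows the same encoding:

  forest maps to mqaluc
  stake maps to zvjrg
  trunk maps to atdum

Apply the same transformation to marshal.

Shifts by position in forest: pos 0: f→m (+7), pos 1: o→q (+2), pos 2: r→a (+9), pos 3: e→l (+7), pos 4: s→u (+2), pos 5: t→c (+9) — repeating every 3. A repeating key of period 3 is used — shifts +7, +2, +9 over and over.
On marshal: m+7=t, a+2=c, r+9=a, s+7=z, h+2=j, a+9=j, l+7=s.

tcazjjs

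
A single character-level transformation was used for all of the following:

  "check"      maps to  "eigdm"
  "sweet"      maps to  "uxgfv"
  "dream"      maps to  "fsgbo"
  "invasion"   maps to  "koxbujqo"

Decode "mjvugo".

Shifts by position in check: pos 0: c→e (+2), pos 1: h→i (+1), pos 2: e→g (+2), pos 3: c→d (+1) — repeating every 2. The shifts repeat in a cycle of length 2: positions 0,1,… shift by +2, +1, then the pattern repeats.
Reversing it on mjvugo: m−2=k, j−1=i, v−2=t, u−1=t, g−2=e, o−1=n.

kitten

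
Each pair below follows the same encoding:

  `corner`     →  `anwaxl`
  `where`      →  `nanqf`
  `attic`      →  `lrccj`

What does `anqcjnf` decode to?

The output letters match the input read backwards, each shifted +9: corner reversed is renroc. Read the word backwards and shift each letter +9.
Undoing it on anqcjnf: shift back: a−9=r, n−9=e, q−9=h, c−9=t, j−9=a, n−9=e, f−9=w → rehtaew; then reverse → weather.

weather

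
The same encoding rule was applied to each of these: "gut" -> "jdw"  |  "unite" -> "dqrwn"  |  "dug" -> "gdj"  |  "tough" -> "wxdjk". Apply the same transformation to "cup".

fds

The shift depends on letter class: consonant g→j is +3, but vowel u→d is +9. Vowels shift forward by 9 and consonants shift forward by 3.
Applying it to cup: c(cons)+3=f, u(vowel)+9=d, p(cons)+3=s.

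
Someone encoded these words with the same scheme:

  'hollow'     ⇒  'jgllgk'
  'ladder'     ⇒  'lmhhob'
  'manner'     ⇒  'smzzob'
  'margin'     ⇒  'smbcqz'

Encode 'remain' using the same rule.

Each letter's alphabet position (a=0..z=25) is mapped through 7·x+12 mod 26 — an affine cipher.
On remain: r(17)→7·17+12≡1=b; e(4)→7·4+12≡14=o; m(12)→7·12+12≡18=s; a(0)→7·0+12≡12=m; i(8)→7·8+12≡16=q; n(13)→7·13+12≡25=z (all mod 26).

bosmqz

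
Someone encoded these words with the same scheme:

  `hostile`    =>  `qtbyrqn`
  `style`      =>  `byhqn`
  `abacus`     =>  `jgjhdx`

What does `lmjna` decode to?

chair

The shifts repeat in a cycle of length 2: positions 0,1,… shift by +9, +5, then the pattern repeats.
Decoding lmjna: l−9=c, m−5=h, j−9=a, n−5=i, a−9=r.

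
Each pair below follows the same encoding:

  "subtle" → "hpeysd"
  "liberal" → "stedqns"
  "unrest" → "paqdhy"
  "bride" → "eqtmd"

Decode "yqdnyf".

s(18)→h(7) and u(20)→p(15) fit y≡17x+13 (mod 26); the inverse of 17 mod 26 is 23. Each letter's alphabet position (a=0..z=25) is mapped through 17·x+13 mod 26 — an affine cipher.
Undoing it on yqdnyf: y(24)→23·(24−13)≡19=t; q(16)→23·(16−13)≡17=r; d(3)→23·(3−13)≡4=e; n(13)→23·(13−13)≡0=a; y(24)→23·(24−13)≡19=t; f(5)→23·(5−13)≡24=y (all mod 26).

treaty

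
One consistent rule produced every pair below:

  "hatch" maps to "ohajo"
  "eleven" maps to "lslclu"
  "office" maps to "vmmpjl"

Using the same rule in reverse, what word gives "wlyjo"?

perch

Compare letters: h→o is +7, a→h is +7, t→a is +7 — a constant shift. Every letter moves 7 places later in the alphabet, wrapping around z→a.
Undoing it on wlyjo: w−7=p, l−7=e, y−7=r, j−7=c, o−7=h.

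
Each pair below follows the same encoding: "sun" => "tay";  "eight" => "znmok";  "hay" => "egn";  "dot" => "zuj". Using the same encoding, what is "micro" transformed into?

Read the word backwards and shift each letter +6.
For micro: reverse → orcim; then shift: o+6=u, r+6=x, c+6=i, i+6=o, m+6=s.

uxios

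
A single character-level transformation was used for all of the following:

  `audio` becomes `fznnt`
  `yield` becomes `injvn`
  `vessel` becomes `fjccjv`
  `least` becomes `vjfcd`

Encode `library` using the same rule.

The shift depends on letter class: consonant d→n is +10, but vowel a→f is +5. Two shifts are in play — +5 for a/e/i/o/u, +10 for every other letter.
On library: l(cons)+10=v, i(vowel)+5=n, b(cons)+10=l, r(cons)+10=b, a(vowel)+5=f, r(cons)+10=b, y(cons)+10=i.

vnlbfbi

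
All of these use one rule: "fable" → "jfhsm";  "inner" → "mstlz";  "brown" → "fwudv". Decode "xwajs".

truck

The shift increases by 1 at each position, starting from +4: 4, 5, 6, ….
Reversing it on xwajs: x−4=t, w−5=r, a−6=u, j−7=c, s−8=k.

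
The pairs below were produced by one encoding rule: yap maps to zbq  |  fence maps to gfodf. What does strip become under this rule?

Each letter is shifted forward by 1 in the alphabet (a Caesar shift of +1).
On strip: s+1=t, t+1=u, r+1=s, i+1=j, p+1=q.

tusjq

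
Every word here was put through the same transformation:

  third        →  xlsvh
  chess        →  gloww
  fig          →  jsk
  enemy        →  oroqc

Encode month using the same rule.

The shift depends on letter class: consonant t→x is +4, but vowel i→s is +10. The rule splits by letter class: vowels +10, consonants +4.
For month: m(cons)+4=q, o(vowel)+10=y, n(cons)+4=r, t(cons)+4=x, h(cons)+4=l.

qyrxl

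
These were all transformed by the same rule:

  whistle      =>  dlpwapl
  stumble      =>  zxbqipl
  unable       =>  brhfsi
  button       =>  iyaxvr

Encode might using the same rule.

The shifts repeat in a cycle of length 2: positions 0,1,… shift by +7, +4, then the pattern repeats.
Applying it to might: m+7=t, i+4=m, g+7=n, h+4=l, t+7=a.

tmnla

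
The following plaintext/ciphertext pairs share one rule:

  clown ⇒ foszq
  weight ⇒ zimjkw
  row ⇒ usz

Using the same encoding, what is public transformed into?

The shift depends on letter class: consonant c→f is +3, but vowel o→s is +4. The rule splits by letter class: vowels +4, consonants +3.
On public: p(cons)+3=s, u(vowel)+4=y, b(cons)+3=e, l(cons)+3=o, i(vowel)+4=m, c(cons)+3=f.

syeomf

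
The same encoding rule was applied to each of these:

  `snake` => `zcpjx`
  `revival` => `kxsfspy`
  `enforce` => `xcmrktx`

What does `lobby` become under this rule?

yreel

s(18)→z(25) and n(13)→c(2) fit y≡15x+15 (mod 26); the inverse of 15 mod 26 is 7. This is an affine cipher: with a=0,…,z=25, each position x becomes (15x+15) mod 26.
On lobby: l(11)→15·11+15≡24=y; o(14)→15·14+15≡17=r; b(1)→15·1+15≡4=e; b(1)→15·1+15≡4=e; y(24)→15·24+15≡11=l (all mod 26).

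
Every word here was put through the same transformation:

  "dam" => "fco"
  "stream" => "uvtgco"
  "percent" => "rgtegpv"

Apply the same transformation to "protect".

Each letter is shifted forward by 2 in the alphabet (a Caesar shift of +2).
Applying it to protect: p+2=r, r+2=t, o+2=q, t+2=v, e+2=g, c+2=e, t+2=v.

rtqvgev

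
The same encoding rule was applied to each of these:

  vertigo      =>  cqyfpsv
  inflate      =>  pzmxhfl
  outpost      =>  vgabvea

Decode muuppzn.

The shifts repeat in a cycle of length 2: positions 0,1,… shift by +7, +12, then the pattern repeats.
Decoding muuppzn: m−7=f, u−12=i, u−7=n, p−12=d, p−7=i, z−12=n, n−7=g.

finding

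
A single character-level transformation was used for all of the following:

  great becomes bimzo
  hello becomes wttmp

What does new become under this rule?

emv

Two steps: reverse the string, then apply a Caesar shift of +8.
On new: reverse → wen; then shift: w+8=e, e+8=m, n+8=v.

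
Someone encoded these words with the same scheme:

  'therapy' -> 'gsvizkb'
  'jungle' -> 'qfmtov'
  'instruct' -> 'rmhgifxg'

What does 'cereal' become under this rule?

xvivzo

Each pair mirrors across the alphabet (t↔g, h↔s, e↔v): positions sum to 25. Each letter is replaced by its mirror in the alphabet: a↔z, b↔y, c↔x, and so on (the Atbash cipher).
On cereal: c↔x, e↔v, r↔i, e↔v, a↔z, l↔o.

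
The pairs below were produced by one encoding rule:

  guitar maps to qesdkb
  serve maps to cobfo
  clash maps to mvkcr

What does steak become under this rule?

cdoku

Each letter is shifted forward by 10 in the alphabet (a Caesar shift of +10).
On steak: s+10=c, t+10=d, e+10=o, a+10=k, k+10=u.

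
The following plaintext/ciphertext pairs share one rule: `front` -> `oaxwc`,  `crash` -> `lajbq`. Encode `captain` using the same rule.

ljycjrw

Compare letters: f→o is +9, r→a is +9, o→x is +9 — a constant shift. Every letter moves 9 places later in the alphabet, wrapping around z→a.
For captain: c+9=l, a+9=j, p+9=y, t+9=c, a+9=j, i+9=r, n+9=w.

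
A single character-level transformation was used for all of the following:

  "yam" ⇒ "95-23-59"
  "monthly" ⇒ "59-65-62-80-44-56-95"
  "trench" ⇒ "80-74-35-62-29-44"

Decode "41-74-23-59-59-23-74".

y(#25)→95 and a(#1)→23: differences scale by 3, so n = 3·pos + 20. The formula is n = 3×(alphabet index, a=1) + 20.
Reversing it on 41-74-23-59-59-23-74: 41→(41−20)÷3=7=g, 74→(74−20)÷3=18=r, 23→(23−20)÷3=1=a, 59→(59−20)÷3=13=m, 59→(59−20)÷3=13=m, 23→(23−20)÷3=1=a, 74→(74−20)÷3=18=r.

grammar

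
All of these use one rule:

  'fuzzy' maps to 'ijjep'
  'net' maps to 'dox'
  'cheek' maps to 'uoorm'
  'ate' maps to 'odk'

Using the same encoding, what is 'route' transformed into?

The word is reversed, then every letter is shifted forward by 10.
On route: reverse → etuor; then shift: e+10=o, t+10=d, u+10=e, o+10=y, r+10=b.

odeyb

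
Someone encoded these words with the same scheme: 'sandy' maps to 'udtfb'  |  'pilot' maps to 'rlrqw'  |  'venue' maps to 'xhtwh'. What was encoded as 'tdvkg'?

rapid

The shifts repeat in a cycle of length 3: positions 0,1,… shift by +2, +3, +6, then the pattern repeats.
Decoding tdvkg: t−2=r, d−3=a, v−6=p, k−2=i, g−3=d.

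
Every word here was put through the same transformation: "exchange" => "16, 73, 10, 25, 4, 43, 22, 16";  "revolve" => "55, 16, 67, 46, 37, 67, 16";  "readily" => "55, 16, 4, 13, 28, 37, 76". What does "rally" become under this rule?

55, 4, 37, 37, 76

e(#5)→16 and x(#24)→73: differences scale by 3, so n = 3·pos + 1. With a=1..z=26, the number is 3·pos + 1.
Applying it to rally: r=18→55, a=1→4, l=12→37, l=12→37, y=25→76.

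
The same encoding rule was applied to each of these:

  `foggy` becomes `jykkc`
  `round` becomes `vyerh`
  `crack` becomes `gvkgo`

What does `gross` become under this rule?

kvyww

The shift depends on letter class: consonant f→j is +4, but vowel o→y is +10. The rule splits by letter class: vowels +10, consonants +4.
On gross: g(cons)+4=k, r(cons)+4=v, o(vowel)+10=y, s(cons)+4=w, s(cons)+4=w.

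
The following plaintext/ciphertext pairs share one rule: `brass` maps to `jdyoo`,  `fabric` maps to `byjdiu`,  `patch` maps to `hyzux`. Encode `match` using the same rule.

b(1)→j(9) and r(17)→d(3) fit y≡11x+24 (mod 26); the inverse of 11 mod 26 is 19. Each letter's alphabet position (a=0..z=25) is mapped through 11·x+24 mod 26 — an affine cipher.
Applying it to match: m(12)→11·12+24≡0=a; a(0)→11·0+24≡24=y; t(19)→11·19+24≡25=z; c(2)→11·2+24≡20=u; h(7)→11·7+24≡23=x (all mod 26).

ayzux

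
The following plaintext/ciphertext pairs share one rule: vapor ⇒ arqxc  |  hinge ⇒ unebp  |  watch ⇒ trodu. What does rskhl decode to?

album

Treating letters as 0–25, the rule is x ↦ 19x + 17 (mod 26).
Decoding rskhl: r(17)→11·(17−17)≡0=a; s(18)→11·(18−17)≡11=l; k(10)→11·(10−17)≡1=b; h(7)→11·(7−17)≡20=u; l(11)→11·(11−17)≡12=m (all mod 26).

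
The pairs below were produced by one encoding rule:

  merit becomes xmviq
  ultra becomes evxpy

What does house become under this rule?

iwysl

The output letters match the input read backwards, each shifted +4: merit reversed is tirem. The word is reversed, then every letter is shifted forward by 4.
Applying it to house: reverse → esuoh; then shift: e+4=i, s+4=w, u+4=y, o+4=s, h+4=l.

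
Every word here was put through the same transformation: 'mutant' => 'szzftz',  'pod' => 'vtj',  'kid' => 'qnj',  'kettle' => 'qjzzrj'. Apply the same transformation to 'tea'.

zjf

The shift depends on letter class: consonant m→s is +6, but vowel u→z is +5. Vowels shift forward by 5 and consonants shift forward by 6.
Applying it to tea: t(cons)+6=z, e(vowel)+5=j, a(vowel)+5=f.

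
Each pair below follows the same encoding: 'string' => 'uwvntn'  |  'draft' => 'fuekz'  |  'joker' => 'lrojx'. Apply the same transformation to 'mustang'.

oxwyguo

In string: s→u is +2, t→w is +3, r→v is +4, i→n is +5 — the shift increases by 1 each position. The shift increases by 1 at each position, starting from +2: 2, 3, 4, ….
For mustang: m+2=o, u+3=x, s+4=w, t+5=y, a+6=g, n+7=u, g+8=o.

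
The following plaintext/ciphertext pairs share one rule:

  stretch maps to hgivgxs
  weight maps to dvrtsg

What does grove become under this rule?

tilev

Each pair mirrors across the alphabet (s↔h, t↔g, r↔i): positions sum to 25. This is the alphabet-reversal cipher (Atbash): a becomes z, b becomes y, etc.
For grove: g↔t, r↔i, o↔l, v↔e, e↔v.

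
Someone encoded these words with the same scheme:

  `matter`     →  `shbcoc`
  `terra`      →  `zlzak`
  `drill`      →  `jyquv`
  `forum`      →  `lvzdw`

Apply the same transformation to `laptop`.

Letter i (0-indexed) is shifted by i+6, so successive shifts are 6, 7, 8, ….
On laptop: l+6=r, a+7=h, p+8=x, t+9=c, o+10=y, p+11=a.

rhxcya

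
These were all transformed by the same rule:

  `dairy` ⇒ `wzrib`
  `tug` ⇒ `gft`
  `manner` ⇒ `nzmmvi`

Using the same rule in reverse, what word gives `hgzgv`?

Each letter is replaced by its mirror in the alphabet: a↔z, b↔y, c↔x, and so on (the Atbash cipher).
Undoing it on hgzgv: h↔s, g↔t, z↔a, g↔t, v↔e.

state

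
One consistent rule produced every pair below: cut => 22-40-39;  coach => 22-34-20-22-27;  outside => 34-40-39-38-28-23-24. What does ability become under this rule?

20-21-28-31-28-39-44

Each letter is replaced by its alphabet position (a=1..z=26) + 19.
On ability: a=1→20, b=2→21, i=9→28, l=12→31, i=9→28, t=20→39, y=25→44.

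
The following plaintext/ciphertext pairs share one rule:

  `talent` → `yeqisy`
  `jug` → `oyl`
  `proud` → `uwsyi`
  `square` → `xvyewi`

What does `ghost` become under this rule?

Vowels shift forward by 4 and consonants shift forward by 5.
For ghost: g(cons)+5=l, h(cons)+5=m, o(vowel)+4=s, s(cons)+5=x, t(cons)+5=y.

lmsxy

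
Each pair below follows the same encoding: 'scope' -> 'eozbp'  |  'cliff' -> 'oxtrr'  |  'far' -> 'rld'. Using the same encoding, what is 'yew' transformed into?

The shift depends on letter class: consonant s→e is +12, but vowel o→z is +11. The rule splits by letter class: vowels +11, consonants +12.
For yew: y(cons)+12=k, e(vowel)+11=p, w(cons)+12=i.

kpi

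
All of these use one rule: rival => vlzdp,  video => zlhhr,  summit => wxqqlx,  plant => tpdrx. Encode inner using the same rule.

lrrhv

The shift depends on letter class: consonant r→v is +4, but vowel i→l is +3. The rule splits by letter class: vowels +3, consonants +4.
On inner: i(vowel)+3=l, n(cons)+4=r, n(cons)+4=r, e(vowel)+3=h, r(cons)+4=v.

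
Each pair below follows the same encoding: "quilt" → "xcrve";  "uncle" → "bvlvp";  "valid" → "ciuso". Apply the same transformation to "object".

In quilt: q→x is +7, u→c is +8, i→r is +9, l→v is +10 — the shift increases by 1 each position. The shift increases by 1 at each position, starting from +7: 7, 8, 9, ….
Applying it to object: o+7=v, b+8=j, j+9=s, e+10=o, c+11=n, t+12=f.

vjsonf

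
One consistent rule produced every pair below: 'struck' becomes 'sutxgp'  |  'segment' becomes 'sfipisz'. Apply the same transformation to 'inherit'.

In struck: s→s is +0, t→u is +1, r→t is +2, u→x is +3 — the shift increases by 1 each position. Letter i (0-indexed) is shifted by i+0, so successive shifts are 0, 1, 2, ….
For inherit: i+0=i, n+1=o, h+2=j, e+3=h, r+4=v, i+5=n, t+6=z.

iojhvnz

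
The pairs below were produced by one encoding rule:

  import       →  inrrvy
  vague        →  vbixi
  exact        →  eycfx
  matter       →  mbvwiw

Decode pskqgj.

prince

In import: i→i is +0, m→n is +1, p→r is +2, o→r is +3 — the shift increases by 1 each position. The shift increases by 1 at each position, starting from +0: 0, 1, 2, ….
Reversing it on pskqgj: p−0=p, s−1=r, k−2=i, q−3=n, g−4=c, j−5=e.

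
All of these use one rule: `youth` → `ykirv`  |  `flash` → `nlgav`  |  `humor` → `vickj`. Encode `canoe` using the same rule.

y(24)→y(24) and o(14)→k(10) fit y≡17x+6 (mod 26); the inverse of 17 mod 26 is 23. Treating letters as 0–25, the rule is x ↦ 17x + 6 (mod 26).
On canoe: c(2)→17·2+6≡14=o; a(0)→17·0+6≡6=g; n(13)→17·13+6≡19=t; o(14)→17·14+6≡10=k; e(4)→17·4+6≡22=w (all mod 26).

ogtkw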